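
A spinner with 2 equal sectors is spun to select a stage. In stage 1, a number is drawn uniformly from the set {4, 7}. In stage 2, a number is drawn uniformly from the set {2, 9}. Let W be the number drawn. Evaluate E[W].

11/2

E[W | stage 1] = (4+7)/2 = 11/2.
E[W | stage 2] = (2+9)/2 = 11/2.
By the law of total expectation,
E[W] = (1/2)·(11/2) + (1/2)·(11/2) = 11/2.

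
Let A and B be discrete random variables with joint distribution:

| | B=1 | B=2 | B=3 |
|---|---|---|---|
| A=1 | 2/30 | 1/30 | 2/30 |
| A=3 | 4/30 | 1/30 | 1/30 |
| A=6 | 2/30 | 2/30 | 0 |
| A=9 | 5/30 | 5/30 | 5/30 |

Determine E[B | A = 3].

3/2

P(A = 3) = 1/5.
Σ B·P over the event = 1·(4/30) + 2·(1/30) + 3·(1/30) = 3/10.
E[B | A = 3] = (3/10) / (1/5) = 3/2.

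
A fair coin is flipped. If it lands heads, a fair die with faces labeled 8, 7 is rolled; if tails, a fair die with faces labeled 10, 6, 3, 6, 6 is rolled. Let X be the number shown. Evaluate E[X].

137/20

E[X | heads] = (8+7)/2 = 15/2.
E[X | tails] = (10+6+3+6+6)/5 = 31/5.
E[X] = (1/2)·(15/2) + (1/2)·(31/5) = 137/20.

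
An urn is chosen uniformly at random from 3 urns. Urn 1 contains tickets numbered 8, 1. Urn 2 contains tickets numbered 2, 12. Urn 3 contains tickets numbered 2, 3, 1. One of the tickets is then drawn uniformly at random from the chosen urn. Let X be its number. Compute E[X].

9/2

E[X | urn 1] = (8+1)/2 = 9/2.
E[X | urn 2] = (2+12)/2 = 7.
E[X | urn 3] = (2+3+1)/3 = 2.
E[X] = (1/3)·(9/2) + (1/3)·(7) + (1/3)·(2) = 9/2.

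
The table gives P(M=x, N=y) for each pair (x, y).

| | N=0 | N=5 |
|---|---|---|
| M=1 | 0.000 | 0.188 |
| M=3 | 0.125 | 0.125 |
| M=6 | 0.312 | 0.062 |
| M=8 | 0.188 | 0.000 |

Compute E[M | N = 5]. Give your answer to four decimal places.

2.4933

P(N = 5) = 0.375.
Σ M·P over the event = 1·(0.188) + 3·(0.125) + 6·(0.062) = 0.935.
E[M | N = 5] = (0.935) / (0.375) = 2.4933.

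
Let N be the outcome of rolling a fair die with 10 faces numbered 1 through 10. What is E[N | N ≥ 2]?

Given N ≥ 2, N is equally likely to be any of {2, 3, 4, 5, 6, 7, 8, 9, 10}.
E[N | N ≥ 2] = (2 + 3 + 4 + 5 + 6 + 7 + 8 + 9 + 10) / 9 = 6.

6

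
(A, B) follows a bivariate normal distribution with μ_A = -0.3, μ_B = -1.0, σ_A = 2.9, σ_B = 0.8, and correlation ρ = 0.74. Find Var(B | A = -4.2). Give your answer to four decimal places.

0.2895

For a bivariate normal, Var(B | A=x) = σ_B²(1 − ρ²).
Var(B | A=-4.2) = (0.8)²·(1 − (0.74)²) = 0.64·0.4524 = 0.2895.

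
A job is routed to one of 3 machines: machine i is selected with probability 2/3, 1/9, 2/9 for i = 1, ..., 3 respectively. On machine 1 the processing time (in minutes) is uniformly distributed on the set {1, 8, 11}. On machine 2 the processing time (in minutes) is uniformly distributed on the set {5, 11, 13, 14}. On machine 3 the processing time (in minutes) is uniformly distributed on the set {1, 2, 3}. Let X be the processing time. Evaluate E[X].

E[X | machine 1] = (1+8+11)/3 = 20/3.
E[X | machine 2] = (5+11+13+14)/4 = 43/4.
E[X | machine 3] = (1+2+3)/3 = 2.
E[X] = (2/3)·(20/3) + (1/9)·(43/4) + (2/9)·(2) = 73/12.

73/12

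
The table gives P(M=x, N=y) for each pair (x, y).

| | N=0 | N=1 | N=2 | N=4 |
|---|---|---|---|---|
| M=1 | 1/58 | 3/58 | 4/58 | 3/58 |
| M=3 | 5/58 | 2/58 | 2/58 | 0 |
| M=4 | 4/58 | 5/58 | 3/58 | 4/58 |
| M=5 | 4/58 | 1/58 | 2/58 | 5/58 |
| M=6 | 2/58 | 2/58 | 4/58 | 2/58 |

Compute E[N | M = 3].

2/3

P(M = 3) = 9/58.
Σ N·P over the event = 0·(5/58) + 1·(2/58) + 2·(2/58) = 3/29.
E[N | M = 3] = (3/29) / (9/58) = 2/3.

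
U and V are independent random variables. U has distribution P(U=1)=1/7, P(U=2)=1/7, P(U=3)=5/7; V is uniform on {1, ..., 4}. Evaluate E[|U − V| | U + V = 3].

P(U + V = 3) = 1/14.
Summing |U−V|·P(x,y) over outcomes with U + V = 3 gives 1/14.
E[|U − V| | U + V = 3] = (1/14) / (1/14) = 1.

1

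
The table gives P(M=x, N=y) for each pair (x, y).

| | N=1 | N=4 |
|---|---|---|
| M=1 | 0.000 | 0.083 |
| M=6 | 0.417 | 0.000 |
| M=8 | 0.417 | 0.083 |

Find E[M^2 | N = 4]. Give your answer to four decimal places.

32.5000

P(N = 4) = 0.166.
Σ M^2·P over the event = 1·(0.083) + 64·(0.083) = 5.395.
E[M^2 | N = 4] = (5.395) / (0.166) = 32.5000.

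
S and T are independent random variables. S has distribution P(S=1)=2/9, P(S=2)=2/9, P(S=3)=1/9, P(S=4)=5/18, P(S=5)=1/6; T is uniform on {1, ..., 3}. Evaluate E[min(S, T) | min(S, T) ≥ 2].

P(min(S, T) ≥ 2) = 14/27.
Summing min(S,T)·P(x,y) over outcomes with min(S, T) ≥ 2 gives 11/9.
E[min(S, T) | min(S, T) ≥ 2] = (11/9) / (14/27) = 33/14.

33/14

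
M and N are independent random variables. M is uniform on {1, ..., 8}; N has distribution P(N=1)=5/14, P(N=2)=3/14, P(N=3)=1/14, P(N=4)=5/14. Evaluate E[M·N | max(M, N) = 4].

256/29

P(max(M, N) = 4) = 29/112.
Summing MN·P(x,y) over outcomes with max(M, N) = 4 gives 16/7.
E[M·N | max(M, N) = 4] = (16/7) / (29/112) = 256/29.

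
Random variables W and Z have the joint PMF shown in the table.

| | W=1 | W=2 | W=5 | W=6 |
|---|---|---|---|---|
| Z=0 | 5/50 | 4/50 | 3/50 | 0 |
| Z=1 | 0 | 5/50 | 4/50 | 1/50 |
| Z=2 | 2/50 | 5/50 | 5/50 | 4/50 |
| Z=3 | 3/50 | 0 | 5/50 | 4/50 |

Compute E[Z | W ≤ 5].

57/41

P(W ≤ 5) = 41/50.
Summing Z·P(W=x,Z=y) over the conditioning event gives 57/50.
E[Z | W ≤ 5] = (57/50) / (41/50) = 57/41.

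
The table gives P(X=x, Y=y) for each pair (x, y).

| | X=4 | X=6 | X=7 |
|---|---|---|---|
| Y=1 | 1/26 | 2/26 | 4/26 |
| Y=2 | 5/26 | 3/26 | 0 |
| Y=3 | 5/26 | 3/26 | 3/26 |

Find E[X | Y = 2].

19/4

P(Y = 2) = 4/13.
Σ X·P over the event = 4·(5/26) + 6·(3/26) = 19/13.
E[X | Y = 2] = (19/13) / (4/13) = 19/4.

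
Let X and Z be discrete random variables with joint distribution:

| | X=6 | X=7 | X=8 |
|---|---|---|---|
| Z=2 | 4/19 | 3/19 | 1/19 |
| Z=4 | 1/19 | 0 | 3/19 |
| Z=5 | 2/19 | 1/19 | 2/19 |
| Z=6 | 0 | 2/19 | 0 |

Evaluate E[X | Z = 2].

P(Z = 2) = 8/19.
Σ X·P over the event = 6·(4/19) + 7·(3/19) + 8·(1/19) = 53/19.
E[X | Z = 2] = (53/19) / (8/19) = 53/8.

53/8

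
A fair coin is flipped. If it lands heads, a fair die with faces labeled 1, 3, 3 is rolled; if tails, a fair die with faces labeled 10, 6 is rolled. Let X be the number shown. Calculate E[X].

E[X | heads] = (1+3+3)/3 = 7/3.
E[X | tails] = (10+6)/2 = 8.
By the law of total expectation,
E[X] = (1/2)·(7/3) + (1/2)·(8) = 31/6.

31/6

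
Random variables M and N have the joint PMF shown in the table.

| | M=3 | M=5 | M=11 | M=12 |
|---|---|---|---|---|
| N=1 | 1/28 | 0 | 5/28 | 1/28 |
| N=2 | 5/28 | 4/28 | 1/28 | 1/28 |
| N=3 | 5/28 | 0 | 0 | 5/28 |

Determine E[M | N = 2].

P(N = 2) = 11/28.
Summing M·P(M=x,N=y) over the conditioning event gives 29/14.
E[M | N = 2] = (29/14) / (11/28) = 58/11.

58/11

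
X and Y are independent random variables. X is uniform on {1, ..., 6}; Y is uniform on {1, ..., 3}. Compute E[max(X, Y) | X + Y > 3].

62/15

P(X + Y > 3) = 5/6.
Summing max(X,Y)·P(x,y) over outcomes with X + Y > 3 gives 31/9.
E[max(X, Y) | X + Y > 3] = (31/9) / (5/6) = 62/15.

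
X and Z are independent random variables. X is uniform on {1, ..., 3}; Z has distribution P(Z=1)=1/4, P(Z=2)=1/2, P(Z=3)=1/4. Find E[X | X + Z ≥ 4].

P(X + Z ≥ 4) = 2/3.
Summing X·P(x,y) over outcomes with X + Z ≥ 4 gives 19/12.
E[X | X + Z ≥ 4] = (19/12) / (2/3) = 19/8.

19/8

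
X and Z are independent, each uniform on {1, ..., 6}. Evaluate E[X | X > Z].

P(X > Z) = 5/12.
Summing X·P(x,y) over outcomes with X > Z gives 35/18.
E[X | X > Z] = (35/18) / (5/12) = 14/3.

14/3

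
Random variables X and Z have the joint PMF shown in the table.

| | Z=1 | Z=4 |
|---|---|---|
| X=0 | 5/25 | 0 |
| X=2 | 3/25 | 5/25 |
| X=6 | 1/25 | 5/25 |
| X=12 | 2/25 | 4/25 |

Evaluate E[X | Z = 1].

36/11

P(Z = 1) = 11/25.
Σ X·P over the event = 0·(5/25) + 2·(3/25) + 6·(1/25) + 12·(2/25) = 36/25.
E[X | Z = 1] = (36/25) / (11/25) = 36/11.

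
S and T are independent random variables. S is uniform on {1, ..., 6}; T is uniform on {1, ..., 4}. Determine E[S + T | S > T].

47/7

P(S > T) = 7/12.
Summing (S+T)·P(x,y) over outcomes with S > T gives 47/12.
E[S + T | S > T] = (47/12) / (7/12) = 47/7.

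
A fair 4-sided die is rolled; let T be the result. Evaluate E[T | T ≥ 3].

Given T ≥ 3, T is equally likely to be any of {3, 4}.
E[T | T ≥ 3] = (3 + 4) / 2 = 7/2.

7/2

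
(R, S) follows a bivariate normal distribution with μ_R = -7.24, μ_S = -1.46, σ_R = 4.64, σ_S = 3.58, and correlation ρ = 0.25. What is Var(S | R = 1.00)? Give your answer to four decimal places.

The conditional variance in a bivariate normal is σ_S²(1 − ρ²), independent of x.
Var(S | R=1.00) = (3.58)²·(1 − (0.25)²) = 12.8164·0.9375 = 12.0154.

12.0154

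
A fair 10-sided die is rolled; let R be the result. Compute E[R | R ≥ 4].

Given R ≥ 4, R is equally likely to be any of {4, 5, 6, 7, 8, 9, 10}.
E[R | R ≥ 4] = (4 + 5 + 6 + 7 + 8 + 9 + 10) / 7 = 7.

7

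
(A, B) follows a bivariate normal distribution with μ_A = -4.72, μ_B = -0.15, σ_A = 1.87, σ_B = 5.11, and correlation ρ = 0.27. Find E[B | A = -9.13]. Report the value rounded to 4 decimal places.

E[B | A=x] = μ_B + ρ(σ_B/σ_A)(x − μ_A) for jointly normal variables.
E[B | A=-9.13] = -0.15 + (0.27)·(5.11/1.87)·(-9.13 − (-4.72)) = -0.15 + (0.73781)·(-4.41) = -3.4037.

-3.4037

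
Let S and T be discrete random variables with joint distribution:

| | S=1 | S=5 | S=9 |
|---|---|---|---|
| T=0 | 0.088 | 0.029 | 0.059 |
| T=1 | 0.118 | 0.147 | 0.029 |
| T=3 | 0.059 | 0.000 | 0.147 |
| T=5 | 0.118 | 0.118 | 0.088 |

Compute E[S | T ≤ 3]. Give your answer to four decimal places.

4.8225

P(T ≤ 3) = 0.676.
Σ S·P over the event = 1·(0.088) + 1·(0.118) + 1·(0.059) + 5·(0.029) + 5·(0.147) + 9·(0.059) + 9·(0.029) + 9·(0.147) = 3.260.
E[S | T ≤ 3] = (3.260) / (0.676) = 4.8225.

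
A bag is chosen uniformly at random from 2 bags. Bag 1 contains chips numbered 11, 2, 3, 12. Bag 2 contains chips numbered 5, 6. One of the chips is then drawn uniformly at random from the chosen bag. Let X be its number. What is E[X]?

25/4

E[X | bag 1] = (11+2+3+12)/4 = 7.
E[X | bag 2] = (5+6)/2 = 11/2.
By the law of total expectation,
E[X] = (1/2)·(7) + (1/2)·(11/2) = 25/4.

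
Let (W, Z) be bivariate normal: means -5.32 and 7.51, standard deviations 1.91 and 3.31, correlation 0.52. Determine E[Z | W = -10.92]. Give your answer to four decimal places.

2.4635

The regression of Z on W has slope ρ·σ_Z/σ_W and passes through (μ_W, μ_Z).
E[Z | W=-10.92] = 7.51 + (0.52)·(3.31/1.91)·(-10.92 − (-5.32)) = 7.51 + (0.901152)·(-5.6) = 2.4635.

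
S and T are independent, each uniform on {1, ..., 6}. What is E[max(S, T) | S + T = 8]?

26/5

Outcomes with S + T = 8: (2,6), (3,5), (4,4), (5,3), (6,2), each with probability 1/36.
E[max(S, T) | S + T = 8] = (6 + 5 + 4 + 5 + 6) / 5 = 26/5.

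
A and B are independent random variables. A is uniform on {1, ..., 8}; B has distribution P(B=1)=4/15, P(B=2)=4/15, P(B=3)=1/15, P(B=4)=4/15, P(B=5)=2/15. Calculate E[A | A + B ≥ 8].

P(A + B ≥ 8) = 7/15.
Summing A·P(x,y) over outcomes with A + B ≥ 8 gives 89/30.
E[A | A + B ≥ 8] = (89/30) / (7/15) = 89/14.

89/14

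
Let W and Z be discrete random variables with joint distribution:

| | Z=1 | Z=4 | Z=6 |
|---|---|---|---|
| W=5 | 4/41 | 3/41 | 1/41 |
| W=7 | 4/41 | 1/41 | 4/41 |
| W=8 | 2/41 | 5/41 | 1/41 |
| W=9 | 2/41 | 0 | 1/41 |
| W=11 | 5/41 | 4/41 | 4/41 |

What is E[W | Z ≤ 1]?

137/17

P(Z ≤ 1) = 17/41.
Σ W·P over the event = 5·(4/41) + 7·(4/41) + 8·(2/41) + 9·(2/41) + 11·(5/41) = 137/41.
E[W | Z ≤ 1] = (137/41) / (17/41) = 137/17.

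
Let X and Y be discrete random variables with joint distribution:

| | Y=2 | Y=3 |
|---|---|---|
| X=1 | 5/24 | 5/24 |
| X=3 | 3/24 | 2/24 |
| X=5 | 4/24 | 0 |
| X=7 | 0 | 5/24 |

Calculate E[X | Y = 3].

23/6

P(Y = 3) = 1/2.
Σ X·P over the event = 1·(5/24) + 3·(2/24) + 7·(5/24) = 23/12.
E[X | Y = 3] = (23/12) / (1/2) = 23/6.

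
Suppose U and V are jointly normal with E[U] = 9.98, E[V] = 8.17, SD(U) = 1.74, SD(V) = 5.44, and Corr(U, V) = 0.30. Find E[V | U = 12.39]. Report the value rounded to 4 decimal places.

10.4304

E[V | U=x] = μ_V + ρ(σ_V/σ_U)(x − μ_U) for jointly normal variables.
E[V | U=12.39] = 8.17 + (0.30)·(5.44/1.74)·(12.39 − (9.98)) = 8.17 + (0.93793)·(2.41) = 10.4304.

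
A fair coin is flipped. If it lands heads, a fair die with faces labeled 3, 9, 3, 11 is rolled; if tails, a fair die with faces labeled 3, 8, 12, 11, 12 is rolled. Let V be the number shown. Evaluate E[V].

E[V | heads] = (3+9+3+11)/4 = 13/2.
E[V | tails] = (3+8+12+11+12)/5 = 46/5.
By the law of total expectation,
E[V] = (1/2)·(13/2) + (1/2)·(46/5) = 157/20.

157/20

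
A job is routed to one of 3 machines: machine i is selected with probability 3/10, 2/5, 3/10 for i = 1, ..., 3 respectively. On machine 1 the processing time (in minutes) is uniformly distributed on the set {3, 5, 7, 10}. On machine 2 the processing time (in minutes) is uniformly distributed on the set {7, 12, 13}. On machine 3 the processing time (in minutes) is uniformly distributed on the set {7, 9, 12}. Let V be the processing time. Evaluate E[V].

E[V | machine 1] = (3+5+7+10)/4 = 25/4.
E[V | machine 2] = (7+12+13)/3 = 32/3.
E[V | machine 3] = (7+9+12)/3 = 28/3.
By the law of total expectation,
E[V] = (3/10)·(25/4) + (2/5)·(32/3) + (3/10)·(28/3) = 1073/120.

1073/120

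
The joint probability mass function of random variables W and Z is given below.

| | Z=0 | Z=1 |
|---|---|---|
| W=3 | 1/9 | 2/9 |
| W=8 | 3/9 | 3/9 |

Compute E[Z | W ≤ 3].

P(W ≤ 3) = 1/3.
Σ Z·P over the event = 0·(1/9) + 1·(2/9) = 2/9.
E[Z | W ≤ 3] = (2/9) / (1/3) = 2/3.

2/3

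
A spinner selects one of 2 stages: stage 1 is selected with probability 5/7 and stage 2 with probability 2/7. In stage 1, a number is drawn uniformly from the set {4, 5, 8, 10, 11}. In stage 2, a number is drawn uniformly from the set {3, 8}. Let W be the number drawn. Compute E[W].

7

E[W | stage 1] = (4+5+8+10+11)/5 = 38/5.
E[W | stage 2] = (3+8)/2 = 11/2.
By the law of total expectation,
E[W] = (5/7)·(38/5) + (2/7)·(11/2) = 7.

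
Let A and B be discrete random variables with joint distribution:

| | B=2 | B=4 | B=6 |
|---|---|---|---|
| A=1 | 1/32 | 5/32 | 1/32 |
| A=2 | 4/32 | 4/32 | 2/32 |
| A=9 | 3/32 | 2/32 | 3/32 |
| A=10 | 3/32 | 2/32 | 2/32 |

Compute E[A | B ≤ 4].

39/8

P(B ≤ 4) = 3/4.
Σ A·P over the event = 1·(1/32) + 1·(5/32) + 2·(4/32) + 2·(4/32) + 9·(3/32) + 9·(2/32) + 10·(3/32) + 10·(2/32) = 117/32.
E[A | B ≤ 4] = (117/32) / (3/4) = 39/8.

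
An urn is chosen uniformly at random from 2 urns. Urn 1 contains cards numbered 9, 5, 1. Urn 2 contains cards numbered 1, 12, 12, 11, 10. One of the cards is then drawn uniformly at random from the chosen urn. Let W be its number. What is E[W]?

71/10

E[W | urn 1] = (9+5+1)/3 = 5.
E[W | urn 2] = (1+12+12+11+10)/5 = 46/5.
By the law of total expectation,
E[W] = (1/2)·(5) + (1/2)·(46/5) = 71/10.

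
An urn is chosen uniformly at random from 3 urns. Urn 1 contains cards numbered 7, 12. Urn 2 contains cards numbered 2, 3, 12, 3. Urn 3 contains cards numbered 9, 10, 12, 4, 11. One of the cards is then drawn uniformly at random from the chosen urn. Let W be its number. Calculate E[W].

E[W | urn 1] = (7+12)/2 = 19/2.
E[W | urn 2] = (2+3+12+3)/4 = 5.
E[W | urn 3] = (9+10+12+4+11)/5 = 46/5.
E[W] = (1/3)·(19/2) + (1/3)·(5) + (1/3)·(46/5) = 79/10.

79/10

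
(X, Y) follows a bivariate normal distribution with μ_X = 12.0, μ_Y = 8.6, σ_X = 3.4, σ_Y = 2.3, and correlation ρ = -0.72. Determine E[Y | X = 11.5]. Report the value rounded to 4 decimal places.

For a bivariate normal, E[Y | X=x] = μ_Y + ρ·(σ_Y/σ_X)·(x − μ_X).
E[Y | X=11.5] = 8.6 + (-0.72)·(2.3/3.4)·(11.5 − (12.0)) = 8.6 + (-0.48706)·(-0.5) = 8.8435.

8.8435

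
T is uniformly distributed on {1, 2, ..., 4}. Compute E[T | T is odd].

2

Given T is odd, T is equally likely to be any of {1, 3}.
E[T | T is odd] = (1 + 3) / 2 = 2.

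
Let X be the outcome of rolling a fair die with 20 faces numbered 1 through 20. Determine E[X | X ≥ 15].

Given X ≥ 15, X is equally likely to be any of {15, 16, 17, 18, 19, 20}.
E[X | X ≥ 15] = (15 + 16 + 17 + 18 + 19 + 20) / 6 = 35/2.

35/2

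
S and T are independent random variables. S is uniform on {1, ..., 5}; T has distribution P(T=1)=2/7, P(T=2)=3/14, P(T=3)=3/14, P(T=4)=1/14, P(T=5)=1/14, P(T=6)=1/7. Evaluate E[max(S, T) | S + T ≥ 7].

135/26

P(S + T ≥ 7) = 13/35.
Summing max(S,T)·P(x,y) over outcomes with S + T ≥ 7 gives 27/14.
E[max(S, T) | S + T ≥ 7] = (27/14) / (13/35) = 135/26.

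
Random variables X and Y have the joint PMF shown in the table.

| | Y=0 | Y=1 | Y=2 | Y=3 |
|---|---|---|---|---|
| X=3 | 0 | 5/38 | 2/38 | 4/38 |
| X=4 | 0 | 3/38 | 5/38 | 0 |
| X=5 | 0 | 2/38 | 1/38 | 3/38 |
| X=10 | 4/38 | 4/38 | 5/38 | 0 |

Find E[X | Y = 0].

10

P(Y = 0) = 2/19.
Summing X·P(X=x,Y=y) over the conditioning event gives 20/19.
E[X | Y = 0] = (20/19) / (2/19) = 10.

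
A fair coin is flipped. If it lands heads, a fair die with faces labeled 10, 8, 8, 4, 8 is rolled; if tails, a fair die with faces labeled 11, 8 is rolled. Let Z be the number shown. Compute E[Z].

171/20

E[Z | heads] = (10+8+8+4+8)/5 = 38/5.
E[Z | tails] = (11+8)/2 = 19/2.
By the law of total expectation,
E[Z] = (1/2)·(38/5) + (1/2)·(19/2) = 171/20.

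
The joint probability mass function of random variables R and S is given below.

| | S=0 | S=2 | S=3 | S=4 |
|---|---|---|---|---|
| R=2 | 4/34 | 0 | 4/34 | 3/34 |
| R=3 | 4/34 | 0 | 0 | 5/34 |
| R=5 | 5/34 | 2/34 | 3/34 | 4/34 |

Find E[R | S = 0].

45/13

P(S = 0) = 13/34.
Summing R·P(R=x,S=y) over the conditioning event gives 45/34.
E[R | S = 0] = (45/34) / (13/34) = 45/13.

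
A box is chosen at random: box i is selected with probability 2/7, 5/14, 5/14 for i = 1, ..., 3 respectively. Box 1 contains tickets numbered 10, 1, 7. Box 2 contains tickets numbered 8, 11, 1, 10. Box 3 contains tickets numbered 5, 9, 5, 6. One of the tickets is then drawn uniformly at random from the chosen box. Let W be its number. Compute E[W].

53/8

E[W | box 1] = (10+1+7)/3 = 6.
E[W | box 2] = (8+11+1+10)/4 = 15/2.
E[W | box 3] = (5+9+5+6)/4 = 25/4.
By the law of total expectation,
E[W] = (2/7)·(6) + (5/14)·(15/2) + (5/14)·(25/4) = 53/8.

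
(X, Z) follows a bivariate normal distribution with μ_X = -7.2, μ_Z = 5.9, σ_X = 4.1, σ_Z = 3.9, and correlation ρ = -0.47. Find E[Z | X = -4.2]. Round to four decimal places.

4.5588

The regression of Z on X has slope ρ·σ_Z/σ_X and passes through (μ_X, μ_Z).
E[Z | X=-4.2] = 5.9 + (-0.47)·(3.9/4.1)·(-4.2 − (-7.2)) = 5.9 + (-0.44707)·(3) = 4.5588.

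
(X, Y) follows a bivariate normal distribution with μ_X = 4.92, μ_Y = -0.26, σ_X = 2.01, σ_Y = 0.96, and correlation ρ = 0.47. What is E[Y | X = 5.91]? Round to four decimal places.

-0.0378

For a bivariate normal, E[Y | X=x] = μ_Y + ρ·(σ_Y/σ_X)·(x − μ_X).
E[Y | X=5.91] = -0.26 + (0.47)·(0.96/2.01)·(5.91 − (4.92)) = -0.26 + (0.22448)·(0.99) = -0.0378.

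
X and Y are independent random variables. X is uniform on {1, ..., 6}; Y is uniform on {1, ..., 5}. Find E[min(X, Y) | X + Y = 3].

Outcomes with X + Y = 3: (1,2), (2,1), each with probability 1/30.
E[min(X, Y) | X + Y = 3] = (1 + 1) / 2 = 1.

1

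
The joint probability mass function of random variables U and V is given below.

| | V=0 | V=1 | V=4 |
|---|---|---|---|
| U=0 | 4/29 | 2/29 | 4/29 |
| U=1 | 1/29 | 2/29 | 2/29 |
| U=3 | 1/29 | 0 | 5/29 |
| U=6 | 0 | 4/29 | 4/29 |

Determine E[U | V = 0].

2/3

P(V = 0) = 6/29.
Σ U·P over the event = 0·(4/29) + 1·(1/29) + 3·(1/29) = 4/29.
E[U | V = 0] = (4/29) / (6/29) = 2/3.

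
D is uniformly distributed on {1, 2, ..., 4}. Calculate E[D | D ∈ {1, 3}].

2

P(D ∈ {1, 3}) = 1/2.
Σ over the event: 1·1/4 + 3·1/4 = 1.
E[D | D ∈ {1, 3}] = (1) / (1/2) = 2.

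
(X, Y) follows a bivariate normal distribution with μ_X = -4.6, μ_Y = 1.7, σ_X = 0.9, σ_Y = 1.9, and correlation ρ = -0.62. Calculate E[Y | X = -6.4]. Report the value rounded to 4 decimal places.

4.0560

For a bivariate normal, E[Y | X=x] = μ_Y + ρ·(σ_Y/σ_X)·(x − μ_X).
E[Y | X=-6.4] = 1.7 + (-0.62)·(1.9/0.9)·(-6.4 − (-4.6)) = 1.7 + (-1.3089)·(-1.8) = 4.0560.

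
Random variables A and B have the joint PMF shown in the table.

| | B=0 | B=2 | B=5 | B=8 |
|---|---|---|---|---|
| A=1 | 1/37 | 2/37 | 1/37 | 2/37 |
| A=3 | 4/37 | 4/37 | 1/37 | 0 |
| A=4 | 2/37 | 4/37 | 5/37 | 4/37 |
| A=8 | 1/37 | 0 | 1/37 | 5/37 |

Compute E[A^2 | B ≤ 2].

235/18

P(B ≤ 2) = 18/37.
Σ A^2·P over the event = 1·(1/37) + 1·(2/37) + 9·(4/37) + 9·(4/37) + 16·(2/37) + 16·(4/37) + 64·(1/37) = 235/37.
E[A^2 | B ≤ 2] = (235/37) / (18/37) = 235/18.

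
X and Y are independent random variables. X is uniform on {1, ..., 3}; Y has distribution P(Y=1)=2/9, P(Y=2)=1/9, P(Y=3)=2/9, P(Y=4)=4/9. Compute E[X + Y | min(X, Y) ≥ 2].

P(min(X, Y) ≥ 2) = 14/27.
Summing (X+Y)·P(x,y) over outcomes with min(X, Y) ≥ 2 gives 83/27.
E[X + Y | min(X, Y) ≥ 2] = (83/27) / (14/27) = 83/14.

83/14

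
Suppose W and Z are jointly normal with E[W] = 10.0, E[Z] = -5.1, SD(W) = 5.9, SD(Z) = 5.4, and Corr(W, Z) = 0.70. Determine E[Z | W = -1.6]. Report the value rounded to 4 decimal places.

-12.5319

For a bivariate normal, E[Z | W=x] = μ_Z + ρ·(σ_Z/σ_W)·(x − μ_W).
E[Z | W=-1.6] = -5.1 + (0.70)·(5.4/5.9)·(-1.6 − (10.0)) = -5.1 + (0.64068)·(-11.6) = -12.5319.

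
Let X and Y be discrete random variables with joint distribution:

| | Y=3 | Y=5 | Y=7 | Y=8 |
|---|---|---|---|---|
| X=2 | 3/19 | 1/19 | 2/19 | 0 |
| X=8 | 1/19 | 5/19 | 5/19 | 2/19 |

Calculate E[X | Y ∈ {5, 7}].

P(Y ∈ {5, 7}) = 13/19.
Summing X·P(X=x,Y=y) over the conditioning event gives 86/19.
E[X | Y ∈ {5, 7}] = (86/19) / (13/19) = 86/13.

86/13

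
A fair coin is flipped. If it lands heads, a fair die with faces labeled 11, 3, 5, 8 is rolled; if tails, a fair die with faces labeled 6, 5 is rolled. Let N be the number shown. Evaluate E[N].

49/8

E[N | heads] = (11+3+5+8)/4 = 27/4.
E[N | tails] = (6+5)/2 = 11/2.
E[N] = (1/2)·(27/4) + (1/2)·(11/2) = 49/8.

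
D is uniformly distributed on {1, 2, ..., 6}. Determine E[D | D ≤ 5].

Given D ≤ 5, D is equally likely to be any of {1, 2, 3, 4, 5}.
E[D | D ≤ 5] = (1 + 2 + 3 + 4 + 5) / 5 = 3.

3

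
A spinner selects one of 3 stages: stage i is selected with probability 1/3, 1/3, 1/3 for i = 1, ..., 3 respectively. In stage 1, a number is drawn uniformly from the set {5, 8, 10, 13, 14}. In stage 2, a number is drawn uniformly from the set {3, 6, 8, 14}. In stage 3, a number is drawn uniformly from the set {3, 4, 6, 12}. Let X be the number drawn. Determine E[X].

8

E[X | stage 1] = (5+8+10+13+14)/5 = 10.
E[X | stage 2] = (3+6+8+14)/4 = 31/4.
E[X | stage 3] = (3+4+6+12)/4 = 25/4.
E[X] = (1/3)·(10) + (1/3)·(31/4) + (1/3)·(25/4) = 8.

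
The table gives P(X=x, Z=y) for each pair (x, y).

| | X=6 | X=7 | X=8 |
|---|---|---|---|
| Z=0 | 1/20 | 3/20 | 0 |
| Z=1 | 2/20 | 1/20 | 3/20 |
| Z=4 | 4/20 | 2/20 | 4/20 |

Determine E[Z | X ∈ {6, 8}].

P(X ∈ {6, 8}) = 7/10.
Σ Z·P over the event = 0·(1/20) + 1·(2/20) + 4·(4/20) + 1·(3/20) + 4·(4/20) = 37/20.
E[Z | X ∈ {6, 8}] = (37/20) / (7/10) = 37/14.

37/14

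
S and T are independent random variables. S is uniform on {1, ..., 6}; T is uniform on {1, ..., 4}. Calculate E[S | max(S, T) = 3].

P(max(S, T) = 3) = 5/24.
Summing S·P(x,y) over outcomes with max(S, T) = 3 gives 1/2.
E[S | max(S, T) = 3] = (1/2) / (5/24) = 12/5.

12/5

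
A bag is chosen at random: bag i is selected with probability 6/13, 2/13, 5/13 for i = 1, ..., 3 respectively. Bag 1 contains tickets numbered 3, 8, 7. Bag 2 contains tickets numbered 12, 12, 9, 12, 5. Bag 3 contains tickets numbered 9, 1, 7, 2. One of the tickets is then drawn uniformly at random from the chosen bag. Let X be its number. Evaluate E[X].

E[X | bag 1] = (3+8+7)/3 = 6.
E[X | bag 2] = (12+12+9+12+5)/5 = 10.
E[X | bag 3] = (9+1+7+2)/4 = 19/4.
E[X] = (6/13)·(6) + (2/13)·(10) + (5/13)·(19/4) = 319/52.

319/52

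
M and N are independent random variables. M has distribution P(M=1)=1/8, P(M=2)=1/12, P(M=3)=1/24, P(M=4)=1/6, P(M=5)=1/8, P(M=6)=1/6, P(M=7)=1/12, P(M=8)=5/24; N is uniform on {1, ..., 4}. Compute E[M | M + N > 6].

P(M + N > 6) = 31/48.
Summing M·P(x,y) over outcomes with M + N > 6 gives 49/12.
E[M | M + N > 6] = (49/12) / (31/48) = 196/31.

196/31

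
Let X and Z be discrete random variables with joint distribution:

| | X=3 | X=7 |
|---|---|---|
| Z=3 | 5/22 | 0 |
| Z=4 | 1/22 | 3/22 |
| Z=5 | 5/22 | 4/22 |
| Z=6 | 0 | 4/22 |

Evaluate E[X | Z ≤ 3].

3

P(Z ≤ 3) = 5/22.
Summing X·P(X=x,Z=y) over the conditioning event gives 15/22.
E[X | Z ≤ 3] = (15/22) / (5/22) = 3.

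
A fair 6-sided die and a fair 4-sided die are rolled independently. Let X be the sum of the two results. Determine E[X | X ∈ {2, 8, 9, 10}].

P(X ∈ {2, 8, 9, 10}) = 7/24.
Σ over the event: 2·1/24 + 8·1/8 + 9·1/12 + 10·1/24 = 9/4.
E[X | X ∈ {2, 8, 9, 10}] = (9/4) / (7/24) = 54/7.

54/7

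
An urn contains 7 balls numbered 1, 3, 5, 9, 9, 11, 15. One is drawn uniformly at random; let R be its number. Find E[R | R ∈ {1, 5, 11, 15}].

8

P(R ∈ {1, 5, 11, 15}) = 4/7.
Σ over the event: 1·1/7 + 5·1/7 + 11·1/7 + 15·1/7 = 32/7.
E[R | R ∈ {1, 5, 11, 15}] = (32/7) / (4/7) = 8.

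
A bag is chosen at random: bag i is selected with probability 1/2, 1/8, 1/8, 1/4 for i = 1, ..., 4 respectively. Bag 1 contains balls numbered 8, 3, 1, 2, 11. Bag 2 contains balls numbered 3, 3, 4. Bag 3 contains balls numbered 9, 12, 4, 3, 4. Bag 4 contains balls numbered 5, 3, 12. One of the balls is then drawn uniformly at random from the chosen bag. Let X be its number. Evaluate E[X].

323/60

E[X | bag 1] = (8+3+1+2+11)/5 = 5.
E[X | bag 2] = (3+3+4)/3 = 10/3.
E[X | bag 3] = (9+12+4+3+4)/5 = 32/5.
E[X | bag 4] = (5+3+12)/3 = 20/3.
E[X] = (1/2)·(5) + (1/8)·(10/3) + (1/8)·(32/5) + (1/4)·(20/3) = 323/60.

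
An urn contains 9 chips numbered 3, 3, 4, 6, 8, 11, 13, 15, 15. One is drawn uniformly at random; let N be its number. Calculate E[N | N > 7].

P(N > 7) = 5/9.
Σ over the event: 8·1/9 + 11·1/9 + 13·1/9 + 15·2/9 = 62/9.
E[N | N > 7] = (62/9) / (5/9) = 62/5.

62/5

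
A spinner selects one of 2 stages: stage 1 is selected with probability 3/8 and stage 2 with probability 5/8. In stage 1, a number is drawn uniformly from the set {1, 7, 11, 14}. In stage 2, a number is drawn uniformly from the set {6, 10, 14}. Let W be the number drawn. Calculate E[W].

E[W | stage 1] = (1+7+11+14)/4 = 33/4.
E[W | stage 2] = (6+10+14)/3 = 10.
E[W] = (3/8)·(33/4) + (5/8)·(10) = 299/32.

299/32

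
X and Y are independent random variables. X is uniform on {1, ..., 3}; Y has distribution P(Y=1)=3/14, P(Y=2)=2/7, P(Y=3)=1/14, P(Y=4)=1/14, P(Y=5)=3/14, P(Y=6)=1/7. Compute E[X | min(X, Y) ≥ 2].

P(min(X, Y) ≥ 2) = 11/21.
Summing X·P(x,y) over outcomes with min(X, Y) ≥ 2 gives 55/42.
E[X | min(X, Y) ≥ 2] = (55/42) / (11/21) = 5/2.

5/2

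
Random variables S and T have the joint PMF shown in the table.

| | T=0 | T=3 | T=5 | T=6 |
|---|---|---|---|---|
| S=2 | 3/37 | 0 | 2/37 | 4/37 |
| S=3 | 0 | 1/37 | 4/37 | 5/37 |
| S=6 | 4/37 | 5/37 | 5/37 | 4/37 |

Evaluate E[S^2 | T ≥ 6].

205/13

P(T ≥ 6) = 13/37.
Summing S^2·P(S=x,T=y) over the conditioning event gives 205/37.
E[S^2 | T ≥ 6] = (205/37) / (13/37) = 205/13.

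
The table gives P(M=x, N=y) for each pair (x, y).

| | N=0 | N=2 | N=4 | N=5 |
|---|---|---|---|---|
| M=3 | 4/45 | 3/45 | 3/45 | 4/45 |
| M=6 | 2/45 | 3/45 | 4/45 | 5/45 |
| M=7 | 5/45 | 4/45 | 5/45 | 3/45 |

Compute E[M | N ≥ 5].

P(N ≥ 5) = 4/15.
Summing M·P(M=x,N=y) over the conditioning event gives 7/5.
E[M | N ≥ 5] = (7/5) / (4/15) = 21/4.

21/4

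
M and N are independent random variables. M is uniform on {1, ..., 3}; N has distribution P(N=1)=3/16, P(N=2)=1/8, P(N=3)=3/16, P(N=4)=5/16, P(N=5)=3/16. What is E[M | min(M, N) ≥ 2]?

5/2

P(min(M, N) ≥ 2) = 13/24.
Summing M·P(x,y) over outcomes with min(M, N) ≥ 2 gives 65/48.
E[M | min(M, N) ≥ 2] = (65/48) / (13/24) = 5/2.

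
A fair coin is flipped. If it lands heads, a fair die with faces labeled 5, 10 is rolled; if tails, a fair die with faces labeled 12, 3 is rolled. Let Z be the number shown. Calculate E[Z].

15/2

E[Z | heads] = (5+10)/2 = 15/2.
E[Z | tails] = (12+3)/2 = 15/2.
By the law of total expectation,
E[Z] = (1/2)·(15/2) + (1/2)·(15/2) = 15/2.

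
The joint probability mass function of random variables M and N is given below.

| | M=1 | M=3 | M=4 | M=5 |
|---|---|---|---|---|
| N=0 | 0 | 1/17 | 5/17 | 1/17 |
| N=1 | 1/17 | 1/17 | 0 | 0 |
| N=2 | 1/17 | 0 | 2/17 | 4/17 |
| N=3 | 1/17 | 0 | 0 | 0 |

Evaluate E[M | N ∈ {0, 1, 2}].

P(N ∈ {0, 1, 2}) = 16/17.
Summing M·P(M=x,N=y) over the conditioning event gives 61/17.
E[M | N ∈ {0, 1, 2}] = (61/17) / (16/17) = 61/16.

61/16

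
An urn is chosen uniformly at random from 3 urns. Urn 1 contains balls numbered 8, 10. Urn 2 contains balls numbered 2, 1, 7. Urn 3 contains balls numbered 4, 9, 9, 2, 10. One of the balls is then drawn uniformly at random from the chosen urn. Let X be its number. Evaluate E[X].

287/45

E[X | urn 1] = (8+10)/2 = 9.
E[X | urn 2] = (2+1+7)/3 = 10/3.
E[X | urn 3] = (4+9+9+2+10)/5 = 34/5.
E[X] = (1/3)·(9) + (1/3)·(10/3) + (1/3)·(34/5) = 287/45.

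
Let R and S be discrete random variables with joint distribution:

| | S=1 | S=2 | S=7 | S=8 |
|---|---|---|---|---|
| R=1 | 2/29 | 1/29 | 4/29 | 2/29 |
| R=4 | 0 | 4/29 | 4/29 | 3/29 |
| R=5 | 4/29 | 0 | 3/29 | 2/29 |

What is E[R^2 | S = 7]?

13

P(S = 7) = 11/29.
Σ R^2·P over the event = 1·(4/29) + 16·(4/29) + 25·(3/29) = 143/29.
E[R^2 | S = 7] = (143/29) / (11/29) = 13.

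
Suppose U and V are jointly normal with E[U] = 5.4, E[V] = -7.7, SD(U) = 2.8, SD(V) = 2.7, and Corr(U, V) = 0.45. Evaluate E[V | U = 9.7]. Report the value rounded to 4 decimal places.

-5.8341

E[V | U=x] = μ_V + ρ(σ_V/σ_U)(x − μ_U) for jointly normal variables.
E[V | U=9.7] = -7.7 + (0.45)·(2.7/2.8)·(9.7 − (5.4)) = -7.7 + (0.43393)·(4.3) = -5.8341.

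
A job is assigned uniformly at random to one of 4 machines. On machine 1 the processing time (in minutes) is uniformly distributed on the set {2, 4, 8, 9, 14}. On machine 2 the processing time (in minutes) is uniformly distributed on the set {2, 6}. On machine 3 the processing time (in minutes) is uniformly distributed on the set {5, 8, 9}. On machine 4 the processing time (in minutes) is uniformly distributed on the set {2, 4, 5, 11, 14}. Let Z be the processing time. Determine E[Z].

389/60

E[Z | machine 1] = (2+4+8+9+14)/5 = 37/5.
E[Z | machine 2] = (2+6)/2 = 4.
E[Z | machine 3] = (5+8+9)/3 = 22/3.
E[Z | machine 4] = (2+4+5+11+14)/5 = 36/5.
By the law of total expectation,
E[Z] = (1/4)·(37/5) + (1/4)·(4) + (1/4)·(22/3) + (1/4)·(36/5) = 389/60.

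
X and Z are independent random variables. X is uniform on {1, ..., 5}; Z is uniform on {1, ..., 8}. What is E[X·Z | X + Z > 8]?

71/3

P(X + Z > 8) = 3/8.
Summing XZ·P(x,y) over outcomes with X + Z > 8 gives 71/8.
E[X·Z | X + Z > 8] = (71/8) / (3/8) = 71/3.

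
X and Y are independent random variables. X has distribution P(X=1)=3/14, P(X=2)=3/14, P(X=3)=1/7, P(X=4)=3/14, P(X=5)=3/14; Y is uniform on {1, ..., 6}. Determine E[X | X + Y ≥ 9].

P(X + Y ≥ 9) = 17/84.
Summing X·P(x,y) over outcomes with X + Y ≥ 9 gives 25/28.
E[X | X + Y ≥ 9] = (25/28) / (17/84) = 75/17.

75/17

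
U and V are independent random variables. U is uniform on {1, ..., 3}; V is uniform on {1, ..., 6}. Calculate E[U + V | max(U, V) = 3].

24/5

Outcomes with max(U, V) = 3: (1,3), (2,3), (3,1), (3,2), (3,3), each with probability 1/18.
E[U + V | max(U, V) = 3] = (4 + 5 + 4 + 5 + 6) / 5 = 24/5.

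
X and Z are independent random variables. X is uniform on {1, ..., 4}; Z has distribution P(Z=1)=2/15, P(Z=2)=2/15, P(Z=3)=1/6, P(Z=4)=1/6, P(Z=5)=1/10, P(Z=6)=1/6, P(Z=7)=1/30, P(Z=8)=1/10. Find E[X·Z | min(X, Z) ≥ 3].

P(min(X, Z) ≥ 3) = 11/30.
Summing XZ·P(x,y) over outcomes with min(X, Z) ≥ 3 gives 259/40.
E[X·Z | min(X, Z) ≥ 3] = (259/40) / (11/30) = 777/44.

777/44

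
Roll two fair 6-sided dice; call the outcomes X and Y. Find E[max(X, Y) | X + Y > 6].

113/21

P(X + Y > 6) = 7/12.
Summing max(X,Y)·P(x,y) over outcomes with X + Y > 6 gives 113/36.
E[max(X, Y) | X + Y > 6] = (113/36) / (7/12) = 113/21.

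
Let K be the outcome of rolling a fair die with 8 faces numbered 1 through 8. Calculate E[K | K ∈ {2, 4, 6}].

4

P(K ∈ {2, 4, 6}) = 3/8.
Σ over the event: 2·1/8 + 4·1/8 + 6·1/8 = 3/2.
E[K | K ∈ {2, 4, 6}] = (3/2) / (3/8) = 4.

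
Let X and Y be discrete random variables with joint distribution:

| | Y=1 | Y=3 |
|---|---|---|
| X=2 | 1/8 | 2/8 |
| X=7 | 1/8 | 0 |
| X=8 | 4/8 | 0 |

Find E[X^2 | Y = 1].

P(Y = 1) = 3/4.
Summing X^2·P(X=x,Y=y) over the conditioning event gives 309/8.
E[X^2 | Y = 1] = (309/8) / (3/4) = 103/2.

103/2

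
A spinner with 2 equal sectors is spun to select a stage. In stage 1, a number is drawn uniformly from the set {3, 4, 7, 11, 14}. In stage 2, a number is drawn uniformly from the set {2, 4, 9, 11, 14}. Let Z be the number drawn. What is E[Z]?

E[Z | stage 1] = (3+4+7+11+14)/5 = 39/5.
E[Z | stage 2] = (2+4+9+11+14)/5 = 8.
By the law of total expectation,
E[Z] = (1/2)·(39/5) + (1/2)·(8) = 79/10.

79/10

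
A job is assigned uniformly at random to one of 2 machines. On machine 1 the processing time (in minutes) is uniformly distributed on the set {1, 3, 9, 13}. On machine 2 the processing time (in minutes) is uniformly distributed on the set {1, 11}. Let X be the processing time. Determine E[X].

E[X | machine 1] = (1+3+9+13)/4 = 13/2.
E[X | machine 2] = (1+11)/2 = 6.
By the law of total expectation,
E[X] = (1/2)·(13/2) + (1/2)·(6) = 25/4.

25/4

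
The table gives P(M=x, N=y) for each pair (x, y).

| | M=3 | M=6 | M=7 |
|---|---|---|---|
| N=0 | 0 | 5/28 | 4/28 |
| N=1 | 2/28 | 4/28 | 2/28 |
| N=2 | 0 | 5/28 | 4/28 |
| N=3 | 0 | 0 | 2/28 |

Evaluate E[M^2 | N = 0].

376/9

P(N = 0) = 9/28.
Σ M^2·P over the event = 36·(5/28) + 49·(4/28) = 94/7.
E[M^2 | N = 0] = (94/7) / (9/28) = 376/9.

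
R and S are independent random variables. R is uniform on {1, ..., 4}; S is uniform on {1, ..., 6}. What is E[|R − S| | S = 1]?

3/2

Outcomes with S = 1: (1,1), (2,1), (3,1), (4,1), each with probability 1/24.
E[|R − S| | S = 1] = (0 + 1 + 2 + 3) / 4 = 3/2.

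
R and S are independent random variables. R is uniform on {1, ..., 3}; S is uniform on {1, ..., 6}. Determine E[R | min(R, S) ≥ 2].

5/2

P(min(R, S) ≥ 2) = 5/9.
Summing R·P(x,y) over outcomes with min(R, S) ≥ 2 gives 25/18.
E[R | min(R, S) ≥ 2] = (25/18) / (5/9) = 5/2.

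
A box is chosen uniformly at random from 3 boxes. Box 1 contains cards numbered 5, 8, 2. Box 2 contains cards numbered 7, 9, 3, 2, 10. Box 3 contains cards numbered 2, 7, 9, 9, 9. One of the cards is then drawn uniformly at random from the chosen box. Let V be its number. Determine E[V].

E[V | box 1] = (5+8+2)/3 = 5.
E[V | box 2] = (7+9+3+2+10)/5 = 31/5.
E[V | box 3] = (2+7+9+9+9)/5 = 36/5.
E[V] = (1/3)·(5) + (1/3)·(31/5) + (1/3)·(36/5) = 92/15.

92/15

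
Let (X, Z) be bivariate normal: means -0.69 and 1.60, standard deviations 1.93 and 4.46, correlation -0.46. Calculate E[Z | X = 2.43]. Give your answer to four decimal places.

-1.7166

For a bivariate normal, E[Z | X=x] = μ_Z + ρ·(σ_Z/σ_X)·(x − μ_X).
E[Z | X=2.43] = 1.60 + (-0.46)·(4.46/1.93)·(2.43 − (-0.69)) = 1.60 + (-1.063)·(3.12) = -1.7166.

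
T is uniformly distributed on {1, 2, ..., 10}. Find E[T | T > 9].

10

Given T > 9, T is equally likely to be any of {10}.
E[T | T > 9] = (10) / 1 = 10.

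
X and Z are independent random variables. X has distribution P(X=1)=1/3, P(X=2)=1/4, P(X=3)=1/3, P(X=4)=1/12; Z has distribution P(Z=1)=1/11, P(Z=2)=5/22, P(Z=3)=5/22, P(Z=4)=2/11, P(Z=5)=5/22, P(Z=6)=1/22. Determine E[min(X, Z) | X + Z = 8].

82/27

P(X + Z = 8) = 9/88.
Summing min(X,Z)·P(x,y) over outcomes with X + Z = 8 gives 41/132.
E[min(X, Z) | X + Z = 8] = (41/132) / (9/88) = 82/27.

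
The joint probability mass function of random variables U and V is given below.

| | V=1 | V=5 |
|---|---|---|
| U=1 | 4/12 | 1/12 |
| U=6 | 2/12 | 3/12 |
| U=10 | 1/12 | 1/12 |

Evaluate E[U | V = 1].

P(V = 1) = 7/12.
Σ U·P over the event = 1·(4/12) + 6·(2/12) + 10·(1/12) = 13/6.
E[U | V = 1] = (13/6) / (7/12) = 26/7.

26/7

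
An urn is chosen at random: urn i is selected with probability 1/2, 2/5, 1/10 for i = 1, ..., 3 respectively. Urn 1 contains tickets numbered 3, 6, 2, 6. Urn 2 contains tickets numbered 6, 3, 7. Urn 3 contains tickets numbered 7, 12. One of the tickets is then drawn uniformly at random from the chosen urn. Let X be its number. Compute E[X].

E[X | urn 1] = (3+6+2+6)/4 = 17/4.
E[X | urn 2] = (6+3+7)/3 = 16/3.
E[X | urn 3] = (7+12)/2 = 19/2.
E[X] = (1/2)·(17/4) + (2/5)·(16/3) + (1/10)·(19/2) = 125/24.

125/24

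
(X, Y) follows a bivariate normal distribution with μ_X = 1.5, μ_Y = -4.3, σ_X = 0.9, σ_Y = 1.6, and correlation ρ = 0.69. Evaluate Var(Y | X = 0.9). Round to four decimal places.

For a bivariate normal, Var(Y | X=x) = σ_Y²(1 − ρ²).
Var(Y | X=0.9) = (1.6)²·(1 − (0.69)²) = 2.56·0.5239 = 1.3412.

1.3412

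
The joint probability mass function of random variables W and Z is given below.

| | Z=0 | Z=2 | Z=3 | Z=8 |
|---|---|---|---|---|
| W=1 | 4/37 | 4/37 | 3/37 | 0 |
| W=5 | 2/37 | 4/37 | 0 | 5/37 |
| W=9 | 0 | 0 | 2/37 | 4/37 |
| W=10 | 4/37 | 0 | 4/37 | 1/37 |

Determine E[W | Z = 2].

3

P(Z = 2) = 8/37.
Σ W·P over the event = 1·(4/37) + 5·(4/37) = 24/37.
E[W | Z = 2] = (24/37) / (8/37) = 3.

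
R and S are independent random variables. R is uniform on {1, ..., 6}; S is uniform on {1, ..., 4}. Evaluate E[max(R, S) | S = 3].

P(S = 3) = 1/4.
Summing max(R,S)·P(x,y) over outcomes with S = 3 gives 1.
E[max(R, S) | S = 3] = (1) / (1/4) = 4.

4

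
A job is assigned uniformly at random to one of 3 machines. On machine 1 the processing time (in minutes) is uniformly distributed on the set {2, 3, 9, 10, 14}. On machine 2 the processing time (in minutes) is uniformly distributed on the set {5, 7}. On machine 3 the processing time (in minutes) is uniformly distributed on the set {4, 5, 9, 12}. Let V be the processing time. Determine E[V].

E[V | machine 1] = (2+3+9+10+14)/5 = 38/5.
E[V | machine 2] = (5+7)/2 = 6.
E[V | machine 3] = (4+5+9+12)/4 = 15/2.
By the law of total expectation,
E[V] = (1/3)·(38/5) + (1/3)·(6) + (1/3)·(15/2) = 211/30.

211/30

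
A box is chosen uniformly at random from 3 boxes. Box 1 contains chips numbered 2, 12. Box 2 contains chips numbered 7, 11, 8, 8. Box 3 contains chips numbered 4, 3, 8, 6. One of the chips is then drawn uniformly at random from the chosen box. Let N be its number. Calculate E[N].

83/12

E[N | box 1] = (2+12)/2 = 7.
E[N | box 2] = (7+11+8+8)/4 = 17/2.
E[N | box 3] = (4+3+8+6)/4 = 21/4.
E[N] = (1/3)·(7) + (1/3)·(17/2) + (1/3)·(21/4) = 83/12.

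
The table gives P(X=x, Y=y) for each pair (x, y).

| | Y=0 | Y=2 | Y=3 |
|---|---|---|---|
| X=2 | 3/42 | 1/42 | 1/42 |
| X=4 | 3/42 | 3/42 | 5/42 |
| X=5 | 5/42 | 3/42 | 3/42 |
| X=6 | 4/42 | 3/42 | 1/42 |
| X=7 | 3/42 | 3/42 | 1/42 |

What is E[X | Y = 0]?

P(Y = 0) = 3/7.
Σ X·P over the event = 2·(3/42) + 4·(3/42) + 5·(5/42) + 6·(4/42) + 7·(3/42) = 44/21.
E[X | Y = 0] = (44/21) / (3/7) = 44/9.

44/9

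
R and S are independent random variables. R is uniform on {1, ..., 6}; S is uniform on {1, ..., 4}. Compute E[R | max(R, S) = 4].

22/7

Outcomes with max(R, S) = 4: (1,4), (2,4), (3,4), (4,1), (4,2), (4,3), (4,4), each with probability 1/24.
E[R | max(R, S) = 4] = (1 + 2 + 3 + 4 + 4 + 4 + 4) / 7 = 22/7.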